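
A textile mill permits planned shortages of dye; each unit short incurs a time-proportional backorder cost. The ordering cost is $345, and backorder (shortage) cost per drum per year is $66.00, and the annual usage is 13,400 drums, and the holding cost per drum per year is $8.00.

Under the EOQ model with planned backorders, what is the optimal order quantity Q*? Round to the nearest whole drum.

Basic EOQ = √(2·13,400·345/8) = 1,075.058
Backorder adjustment √((H+b)/b) = √((8+66)/66) = 1.0589
Q* = 1,075.058 × 1.0589 ≈ 1,138.35

1,138 drums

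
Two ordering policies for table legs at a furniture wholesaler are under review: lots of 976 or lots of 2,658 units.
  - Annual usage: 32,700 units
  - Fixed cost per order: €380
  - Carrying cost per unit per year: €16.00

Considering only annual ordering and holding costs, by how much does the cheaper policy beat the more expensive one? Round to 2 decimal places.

TC(Q) = (D/Q)S + (Q/2)H
TC(976) = (32,700/976)×380 + (976/2)×16 = €20,539.56
TC(2,658) = (32,700/2,658)×380 + (2,658/2)×16 = €25,938.94
Lots of 976 are cheaper by €5,399.39.

€5,399.39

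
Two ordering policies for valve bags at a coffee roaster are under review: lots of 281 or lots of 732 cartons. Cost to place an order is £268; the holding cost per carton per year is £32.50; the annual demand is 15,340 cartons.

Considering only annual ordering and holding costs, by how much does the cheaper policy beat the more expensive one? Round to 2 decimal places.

£1,685.29

Annual cost at Q: ordering D·S/Q plus holding Q·H/2.
TC(281) = (15,340/281)×268 + (281/2)×32.5 = £19,196.57
TC(732) = (15,340/732)×268 + (732/2)×32.5 = £17,511.28
Lots of 732 are cheaper by £1,685.29.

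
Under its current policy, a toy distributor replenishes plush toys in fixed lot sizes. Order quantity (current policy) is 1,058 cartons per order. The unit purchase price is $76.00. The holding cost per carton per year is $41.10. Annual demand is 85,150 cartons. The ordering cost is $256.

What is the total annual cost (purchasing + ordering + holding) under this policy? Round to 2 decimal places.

Ordering: D/Q × S = 85,150/1,058 × $256 = $20,603.40
Holding:  Q/2 × H = 1,058/2 × $41.1 = $21,741.90
Purchase cost = D·C = 85,150 × 76 = $6,471,400.00
Total = $20,603.40 + $21,741.90 + $6,471,400.00 = $6,513,745.30

$6,513,745.30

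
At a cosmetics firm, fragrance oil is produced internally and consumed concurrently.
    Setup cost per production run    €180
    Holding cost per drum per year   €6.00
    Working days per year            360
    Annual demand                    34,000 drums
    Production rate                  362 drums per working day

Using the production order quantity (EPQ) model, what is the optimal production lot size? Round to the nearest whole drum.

Daily demand d = 34,000/360 = 94.444; p = 362; 1 − d/p = 0.73910
EPQ = √(2DS / (H(1 − d/p)))
    = √(2 × 34,000 × 180 / (6 × 0.73910)) ≈ 1,661.35

1,661 drums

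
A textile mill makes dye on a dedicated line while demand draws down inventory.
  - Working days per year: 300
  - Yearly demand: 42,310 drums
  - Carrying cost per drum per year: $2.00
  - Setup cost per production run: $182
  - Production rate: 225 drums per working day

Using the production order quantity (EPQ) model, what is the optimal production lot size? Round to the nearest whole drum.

Daily demand d = 42,310/300 = 141.033; p = 225; 1 − d/p = 0.37319
EPQ = √(2DS / (H(1 − d/p)))
    = √(2 × 42,310 × 182 / (2 × 0.37319)) ≈ 4,542.50

4,543 drums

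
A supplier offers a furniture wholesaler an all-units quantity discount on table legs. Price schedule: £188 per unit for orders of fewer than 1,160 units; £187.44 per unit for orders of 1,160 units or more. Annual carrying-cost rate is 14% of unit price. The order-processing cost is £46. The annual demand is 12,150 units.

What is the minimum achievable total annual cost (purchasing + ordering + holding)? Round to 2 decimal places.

£2,289,624.07

H₁ = 14%×£188 = £26.3200;  H₂ = 14%×£187.44 = £26.2416
EOQ₁ = √(2×12,150×46/26.3200) = 206.08  (< 1,160, feasible at tier 1)
EOQ₂ = √(2×12,150×46/26.2416) = 206.39  (< 1,160 → use Q = 1,160 at tier-2 price)
TC(tier 1 (EOQ₁), Q≈206.1) = £2,289,624.07
TC(tier 2, Q≈1,160.0) = £2,293,097.94
Minimum at tier 1 (EOQ₁): £2,289,624.07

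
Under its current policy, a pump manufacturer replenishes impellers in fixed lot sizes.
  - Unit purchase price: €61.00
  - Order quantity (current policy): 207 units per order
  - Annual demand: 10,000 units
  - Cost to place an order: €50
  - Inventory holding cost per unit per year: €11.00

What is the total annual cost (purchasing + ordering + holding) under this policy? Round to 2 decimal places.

Annual ordering cost = (D/Q)·S = (10,000/207) × 50 = €2,415.46
Annual holding cost  = (Q/2)·H = (207/2) × 11 = €1,138.50
Purchase cost = D·C = 10,000 × 61 = €610,000.00
Total = €2,415.46 + €1,138.50 + €610,000.00 = €613,553.96

€613,553.96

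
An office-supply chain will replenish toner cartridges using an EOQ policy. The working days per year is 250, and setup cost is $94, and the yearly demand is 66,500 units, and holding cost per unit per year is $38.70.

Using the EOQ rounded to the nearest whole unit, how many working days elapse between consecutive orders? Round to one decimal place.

2.1 days

Optimal lot size Q* = (2 × 66,500 × $94 / $38.7)^½ ≈ 568.37 → Q = 568 units
Days between orders = 250 / (D/Q) = 250 / 117.077 ≈ 2.135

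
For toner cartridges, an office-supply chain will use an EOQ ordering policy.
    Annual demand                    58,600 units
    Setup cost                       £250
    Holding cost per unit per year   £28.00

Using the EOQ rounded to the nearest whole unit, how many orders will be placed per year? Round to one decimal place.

57.3 orders per year

2DS/H = 2·58,600·250/28 = 1,046,428.57
EOQ = √1,046,428.57 ≈ 1,022.95 → Q = 1,023
N = D/Q = 58,600/1,023 ≈ 57.283 orders/yr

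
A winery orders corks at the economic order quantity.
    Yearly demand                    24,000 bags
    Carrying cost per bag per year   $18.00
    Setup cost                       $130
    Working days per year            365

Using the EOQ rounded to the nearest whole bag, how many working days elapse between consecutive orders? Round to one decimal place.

9.0 days

2DS/H = 2·24,000·130/18 = 346,666.67
EOQ = √346,666.67 ≈ 588.78 → Q = 589 bags
T = Q/D × 365 days = 589/24,000 × 365 = 8.958 days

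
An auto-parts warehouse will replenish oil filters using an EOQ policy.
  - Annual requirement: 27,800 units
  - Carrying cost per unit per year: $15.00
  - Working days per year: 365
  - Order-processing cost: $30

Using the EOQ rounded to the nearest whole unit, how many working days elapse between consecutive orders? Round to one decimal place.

Q* = √(2·D·S / H) = √(2·27,800·30 / 15) = √111,200.0 ≈ 333.47 → Q = 333 units
T = Q/D × 365 days = 333/27,800 × 365 = 4.372 days

4.4 days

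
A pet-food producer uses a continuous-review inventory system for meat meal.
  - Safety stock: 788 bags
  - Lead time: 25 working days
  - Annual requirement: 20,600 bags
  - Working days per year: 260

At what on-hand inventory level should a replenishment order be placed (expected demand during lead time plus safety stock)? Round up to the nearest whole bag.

2,769 bags

Daily demand d = 20,600 / 260 = 79.231 bags/day
Demand during lead time = 79.231 × 25 = 1,980.77
Reorder point = 1,980.77 + 788 = 2,768.77 → round up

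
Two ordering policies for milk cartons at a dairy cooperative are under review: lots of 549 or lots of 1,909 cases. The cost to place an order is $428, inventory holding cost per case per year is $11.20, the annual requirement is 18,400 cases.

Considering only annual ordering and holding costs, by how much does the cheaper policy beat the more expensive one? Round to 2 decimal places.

$2,603.33

Annual cost at Q: ordering D·S/Q plus holding Q·H/2.
TC(549) = (18,400/549)×428 + (549/2)×11.2 = $17,419.03
TC(1,909) = (18,400/1,909)×428 + (1,909/2)×11.2 = $14,815.70
Cheaper: Q = 1,909.  Difference = $2,603.33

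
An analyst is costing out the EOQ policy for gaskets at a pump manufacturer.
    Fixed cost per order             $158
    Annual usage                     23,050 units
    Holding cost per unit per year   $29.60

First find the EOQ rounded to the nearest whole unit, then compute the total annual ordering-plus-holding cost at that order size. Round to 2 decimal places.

Optimal lot size Q* = (2 × 23,050 × $158 / $29.6)^½ ≈ 496.06 → Q = 496 units
Ordering: D/Q × S = 23,050/496 × $158 = $7,342.54
Holding:  Q/2 × H = 496/2 × $29.6 = $7,340.80
Total = $7,342.54 + $7,340.80 = $14,683.34

$14,683.34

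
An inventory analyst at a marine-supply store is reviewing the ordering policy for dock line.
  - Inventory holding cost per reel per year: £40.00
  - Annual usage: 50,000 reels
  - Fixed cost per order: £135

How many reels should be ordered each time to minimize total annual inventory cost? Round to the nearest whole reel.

EOQ = √(2DS/H) = √(2 × 50,000 × 135 / 40)
    = √(337,500.00) ≈ 580.95

581 reels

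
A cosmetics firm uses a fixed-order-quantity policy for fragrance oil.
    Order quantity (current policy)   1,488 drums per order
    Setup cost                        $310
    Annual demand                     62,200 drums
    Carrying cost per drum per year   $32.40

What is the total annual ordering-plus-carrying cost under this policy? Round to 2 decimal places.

$37,063.93

Orders/yr = 62,200/1,488 = 41.801; ordering cost = 41.801 × $310 = $12,958.33
Average inventory = 1,488/2 = 744; holding cost = 744 × $32.4 = $24,105.60
Total = $12,958.33 + $24,105.60 = $37,063.93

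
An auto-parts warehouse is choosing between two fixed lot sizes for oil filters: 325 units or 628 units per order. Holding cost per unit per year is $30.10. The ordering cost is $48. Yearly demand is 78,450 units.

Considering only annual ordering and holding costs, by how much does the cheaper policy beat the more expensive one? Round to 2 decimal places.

For each Q, cost = (D/Q)·S + (Q/2)·H.
TC(325) = (78,450/325)×48 + (325/2)×30.1 = $16,477.71
TC(628) = (78,450/628)×48 + (628/2)×30.1 = $15,447.58
Lots of 628 are cheaper by $1,030.13.

$1,030.13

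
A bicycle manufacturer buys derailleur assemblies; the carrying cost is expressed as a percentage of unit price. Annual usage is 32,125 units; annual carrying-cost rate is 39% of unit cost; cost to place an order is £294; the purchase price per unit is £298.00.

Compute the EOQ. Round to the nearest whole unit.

Holding cost per unit per year: H = 39% × £298 = £116.2200
Q* = √(2·D·S / H) = √(2·32,125·294 / 116.22) = √162,532.3 ≈ 403.15

403 units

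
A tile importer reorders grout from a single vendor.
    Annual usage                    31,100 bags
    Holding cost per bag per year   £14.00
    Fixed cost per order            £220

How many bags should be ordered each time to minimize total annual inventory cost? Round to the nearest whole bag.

989 bags

Q* = √(2·D·S / H) = √(2·31,100·220 / 14) = √977,428.6 ≈ 988.65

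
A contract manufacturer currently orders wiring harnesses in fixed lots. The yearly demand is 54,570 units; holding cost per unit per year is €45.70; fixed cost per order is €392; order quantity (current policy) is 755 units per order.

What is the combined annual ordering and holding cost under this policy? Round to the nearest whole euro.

€45,585

Annual ordering cost = (D/Q)·S = (54,570/755) × 392 = €28,333.03
Annual holding cost  = (Q/2)·H = (755/2) × 45.7 = €17,251.75
Total = €28,333.03 + €17,251.75 = €45,584.78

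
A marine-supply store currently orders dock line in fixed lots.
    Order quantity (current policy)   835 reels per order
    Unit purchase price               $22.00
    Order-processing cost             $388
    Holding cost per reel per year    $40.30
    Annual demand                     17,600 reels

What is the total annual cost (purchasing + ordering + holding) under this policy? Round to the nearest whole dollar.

Orders/yr = 17,600/835 = 21.078; ordering cost = 21.078 × $388 = $8,178.20
Average inventory = 835/2 = 417.5; holding cost = 417.5 × $40.3 = $16,825.25
Purchase cost = D·C = 17,600 × 22 = $387,200.00
Total = $8,178.20 + $16,825.25 + $387,200.00 = $412,203.45

$412,203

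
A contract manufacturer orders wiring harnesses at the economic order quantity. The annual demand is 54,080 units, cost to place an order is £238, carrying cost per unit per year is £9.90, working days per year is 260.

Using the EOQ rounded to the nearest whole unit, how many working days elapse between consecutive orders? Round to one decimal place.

2DS/H = 2·54,080·238/9.9 = 2,600,210.10
EOQ = √2,600,210.10 ≈ 1,612.52 → Q = 1,613 units
T = Q/D × 260 days = 1,613/54,080 × 260 = 7.755 days

7.8 days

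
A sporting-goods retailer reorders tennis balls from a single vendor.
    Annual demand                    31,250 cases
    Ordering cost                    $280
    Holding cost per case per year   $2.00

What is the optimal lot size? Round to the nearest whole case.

Q* = √(2·D·S / H) = √(2·31,250·280 / 2) = √8,750,000.0 ≈ 2,958.04

2,958 cases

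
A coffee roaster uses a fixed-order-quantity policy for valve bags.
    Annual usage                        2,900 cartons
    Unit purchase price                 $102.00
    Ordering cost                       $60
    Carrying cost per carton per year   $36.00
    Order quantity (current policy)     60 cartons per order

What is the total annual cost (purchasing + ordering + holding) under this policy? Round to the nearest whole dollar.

Ordering: D/Q × S = 2,900/60 × $60 = $2,900.00
Holding:  Q/2 × H = 60/2 × $36 = $1,080.00
Purchase cost = D·C = 2,900 × 102 = $295,800.00
Total = $2,900.00 + $1,080.00 + $295,800.00 = $299,780.00

$299,780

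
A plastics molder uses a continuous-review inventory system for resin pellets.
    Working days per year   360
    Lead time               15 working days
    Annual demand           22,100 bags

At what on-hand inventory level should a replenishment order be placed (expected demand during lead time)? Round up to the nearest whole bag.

Daily demand d = 22,100 / 360 = 61.389 bags/day
Demand during lead time = 61.389 × 15 = 920.83
Reorder point = 920.83 → round up

921 bags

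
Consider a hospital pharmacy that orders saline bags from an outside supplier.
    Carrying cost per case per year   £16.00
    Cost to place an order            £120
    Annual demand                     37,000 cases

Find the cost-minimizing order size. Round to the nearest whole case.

Q* = √(2·D·S / H) = √(2·37,000·120 / 16) = √555,000.0 ≈ 744.98

745 cases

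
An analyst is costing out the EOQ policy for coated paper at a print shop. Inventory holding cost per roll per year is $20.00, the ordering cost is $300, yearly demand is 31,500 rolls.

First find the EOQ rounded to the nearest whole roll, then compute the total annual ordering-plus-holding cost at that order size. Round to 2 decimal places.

$19,442.22

Optimal lot size Q* = (2 × 31,500 × $300 / $20)^½ ≈ 972.11 → Q = 972 rolls
Orders/yr = 31,500/972 = 32.407; ordering cost = 32.407 × $300 = $9,722.22
Average inventory = 972/2 = 486; holding cost = 486 × $20 = $9,720.00
Total = $9,722.22 + $9,720.00 = $19,442.22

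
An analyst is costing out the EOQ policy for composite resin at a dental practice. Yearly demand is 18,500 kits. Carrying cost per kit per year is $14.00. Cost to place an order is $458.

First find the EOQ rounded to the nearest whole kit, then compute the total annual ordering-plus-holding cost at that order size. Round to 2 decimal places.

$15,402.73

EOQ = √(2DS/H) = √(2 × 18,500 × 458 / 14)
    = √(1,210,428.57) ≈ 1,100.19 → Q = 1,100 kits
Orders/yr = 18,500/1,100 = 16.818; ordering cost = 16.818 × $458 = $7,702.73
Average inventory = 1,100/2 = 550; holding cost = 550 × $14 = $7,700.00
Total = $7,702.73 + $7,700.00 = $15,402.73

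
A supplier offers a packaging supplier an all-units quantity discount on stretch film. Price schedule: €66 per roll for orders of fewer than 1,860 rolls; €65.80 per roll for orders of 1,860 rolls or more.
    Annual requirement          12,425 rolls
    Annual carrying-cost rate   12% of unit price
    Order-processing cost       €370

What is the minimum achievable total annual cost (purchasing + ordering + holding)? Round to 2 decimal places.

€827,379.92

H₁ = 12%×€66 = €7.9200;  H₂ = 12%×€65.80 = €7.8960
EOQ₁ = √(2×12,425×370/7.9200) = 1,077.46  (< 1,860, feasible at tier 1)
EOQ₂ = √(2×12,425×370/7.8960) = 1,079.10  (< 1,860 → use Q = 1,860 at tier-2 price)
TC(tier 1 (EOQ₁), Q≈1,077.5) = €828,583.49
TC(tier 2, Q≈1,860.0) = €827,379.92
Minimum at tier 2: €827,379.92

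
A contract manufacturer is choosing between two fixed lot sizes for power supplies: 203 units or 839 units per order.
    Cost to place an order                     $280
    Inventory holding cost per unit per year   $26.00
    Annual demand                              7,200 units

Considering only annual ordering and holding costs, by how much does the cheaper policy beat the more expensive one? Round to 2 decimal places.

$739.83

For each Q, cost = (D/Q)·S + (Q/2)·H.
TC(203) = (7,200/203)×280 + (203/2)×26 = $12,570.03
TC(839) = (7,200/839)×280 + (839/2)×26 = $13,309.86
Cheaper: Q = 203.  Difference = $739.83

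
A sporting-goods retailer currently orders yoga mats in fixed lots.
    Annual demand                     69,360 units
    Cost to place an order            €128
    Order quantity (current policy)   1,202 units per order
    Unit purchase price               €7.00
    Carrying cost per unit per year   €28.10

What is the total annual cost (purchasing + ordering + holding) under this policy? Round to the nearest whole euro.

€509,794

Orders/yr = 69,360/1,202 = 57.704; ordering cost = 57.704 × €128 = €7,386.09
Average inventory = 1,202/2 = 601; holding cost = 601 × €28.1 = €16,888.10
Purchase cost = D·C = 69,360 × 7 = €485,520.00
Total = €7,386.09 + €16,888.10 + €485,520.00 = €509,794.19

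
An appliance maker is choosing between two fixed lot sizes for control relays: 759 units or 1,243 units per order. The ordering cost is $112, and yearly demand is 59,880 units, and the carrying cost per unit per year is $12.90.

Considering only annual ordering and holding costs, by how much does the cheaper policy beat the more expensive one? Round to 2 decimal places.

$318.78

Annual cost at Q: ordering D·S/Q plus holding Q·H/2.
TC(759) = (59,880/759)×112 + (759/2)×12.9 = $13,731.60
TC(1,243) = (59,880/1,243)×112 + (1,243/2)×12.9 = $13,412.81
|ΔTC| = |$13,731.60 − $13,412.81| = $318.78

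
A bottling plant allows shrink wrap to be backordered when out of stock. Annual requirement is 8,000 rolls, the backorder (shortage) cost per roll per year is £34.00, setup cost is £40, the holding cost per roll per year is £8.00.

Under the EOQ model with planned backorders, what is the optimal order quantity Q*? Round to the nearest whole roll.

Q* = √(2DS/H) · √((H + b)/b)
   = √(2 × 8,000 × 40 / 8) · √((8 + 34) / 34)
   = 282.843 × 1.1114 ≈ 314.36

314 rolls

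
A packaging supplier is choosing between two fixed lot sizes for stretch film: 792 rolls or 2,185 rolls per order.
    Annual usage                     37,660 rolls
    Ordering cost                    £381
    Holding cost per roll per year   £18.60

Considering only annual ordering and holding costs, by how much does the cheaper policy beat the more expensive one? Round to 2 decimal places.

£1,404.96

TC(Q) = (D/Q)S + (Q/2)H
TC(792) = (37,660/792)×381 + (792/2)×18.6 = £25,482.34
TC(2,185) = (37,660/2,185)×381 + (2,185/2)×18.6 = £26,887.30
|ΔTC| = |£25,482.34 − £26,887.30| = £1,404.96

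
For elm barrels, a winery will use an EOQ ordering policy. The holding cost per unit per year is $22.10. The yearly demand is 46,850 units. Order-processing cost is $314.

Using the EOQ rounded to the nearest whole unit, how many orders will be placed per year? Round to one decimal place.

Q* = √(2·D·S / H) = √(2·46,850·314 / 22.1) = √1,331,303.2 ≈ 1,153.82 → Q = 1,154
Orders per year = D/Q = 46,850 / 1,154 = 40.598

40.6 orders per year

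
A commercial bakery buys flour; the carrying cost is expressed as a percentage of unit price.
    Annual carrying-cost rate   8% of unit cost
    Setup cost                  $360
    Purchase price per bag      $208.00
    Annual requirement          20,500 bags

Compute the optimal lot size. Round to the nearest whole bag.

942 bags

Carrying cost H = $208 × 8% = $16.6400/bag/yr
EOQ = √(2DS/H) = √(2 × 20,500 × 360 / 16.64)
    = √(887,019.23) ≈ 941.82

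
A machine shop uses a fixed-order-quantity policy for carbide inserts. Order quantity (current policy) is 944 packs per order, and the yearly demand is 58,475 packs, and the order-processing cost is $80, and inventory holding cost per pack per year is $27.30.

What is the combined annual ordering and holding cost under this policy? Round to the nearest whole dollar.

$17,841

Orders/yr = 58,475/944 = 61.944; ordering cost = 61.944 × $80 = $4,955.51
Average inventory = 944/2 = 472; holding cost = 472 × $27.3 = $12,885.60
Total = $4,955.51 + $12,885.60 = $17,841.11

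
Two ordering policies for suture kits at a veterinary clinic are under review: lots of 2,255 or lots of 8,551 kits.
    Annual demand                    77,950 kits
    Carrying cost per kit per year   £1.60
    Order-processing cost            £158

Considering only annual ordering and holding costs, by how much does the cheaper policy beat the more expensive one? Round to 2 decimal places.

£1,015.43

For each Q, cost = (D/Q)·S + (Q/2)·H.
TC(2,255) = (77,950/2,255)×158 + (2,255/2)×1.6 = £7,265.69
TC(8,551) = (77,950/8,551)×158 + (8,551/2)×1.6 = £8,281.11
Cheaper: Q = 2,255.  Difference = £1,015.43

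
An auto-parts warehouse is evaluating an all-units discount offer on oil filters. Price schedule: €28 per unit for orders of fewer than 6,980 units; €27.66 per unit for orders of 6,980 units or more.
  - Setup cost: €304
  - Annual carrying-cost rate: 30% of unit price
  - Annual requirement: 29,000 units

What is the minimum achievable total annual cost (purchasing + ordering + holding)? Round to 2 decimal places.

€824,170.00

H₁ = 30%×€28 = €8.4000;  H₂ = 30%×€27.66 = €8.2980
EOQ₁ = √(2×29,000×304/8.4000) = 1,448.81  (< 6,980, feasible at tier 1)
EOQ₂ = √(2×29,000×304/8.2980) = 1,457.69  (< 6,980 → use Q = 6,980 at tier-2 price)
TC(tier 1 (EOQ₁), Q≈1,448.8) = €824,170.00
TC(tier 2, Q≈6,980.0) = €832,363.06
Minimum at tier 1 (EOQ₁): €824,170.00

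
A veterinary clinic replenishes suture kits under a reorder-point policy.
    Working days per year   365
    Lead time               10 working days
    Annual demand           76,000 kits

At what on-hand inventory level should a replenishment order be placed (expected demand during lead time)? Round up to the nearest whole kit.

2,083 kits

Daily demand d = 76,000 / 365 = 208.219 kits/day
Demand during lead time = 208.219 × 10 = 2,082.19
Reorder point = 2,082.19 → round up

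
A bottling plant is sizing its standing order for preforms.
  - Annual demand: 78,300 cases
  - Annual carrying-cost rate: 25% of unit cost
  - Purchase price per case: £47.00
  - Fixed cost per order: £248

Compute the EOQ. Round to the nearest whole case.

1,818 cases

Holding cost per case per year: H = 25% × £47 = £11.7500
2DS/H = 2·78,300·248/11.75 = 3,305,259.57
EOQ = √3,305,259.57 ≈ 1,818.04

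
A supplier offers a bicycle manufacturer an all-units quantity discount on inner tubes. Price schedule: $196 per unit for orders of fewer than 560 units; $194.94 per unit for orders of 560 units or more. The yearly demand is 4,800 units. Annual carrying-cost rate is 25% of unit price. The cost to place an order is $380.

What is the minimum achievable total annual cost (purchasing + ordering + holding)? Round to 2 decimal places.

$952,614.94

H₁ = 25%×$196 = $49.0000;  H₂ = 25%×$194.94 = $48.7350
EOQ₁ = √(2×4,800×380/49.0000) = 272.85  (< 560, feasible at tier 1)
EOQ₂ = √(2×4,800×380/48.7350) = 273.59  (< 560 → use Q = 560 at tier-2 price)
TC(tier 1 (EOQ₁), Q≈272.9) = $954,169.82
TC(tier 2, Q≈560.0) = $952,614.94
Minimum at tier 2: $952,614.94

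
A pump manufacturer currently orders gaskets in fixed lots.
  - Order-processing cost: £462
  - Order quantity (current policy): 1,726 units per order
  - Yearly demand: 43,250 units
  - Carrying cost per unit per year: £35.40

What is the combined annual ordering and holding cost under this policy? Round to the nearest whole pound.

£42,127

Orders/yr = 43,250/1,726 = 25.058; ordering cost = 25.058 × £462 = £11,576.77
Average inventory = 1,726/2 = 863; holding cost = 863 × £35.4 = £30,550.20
Total = £11,576.77 + £30,550.20 = £42,126.97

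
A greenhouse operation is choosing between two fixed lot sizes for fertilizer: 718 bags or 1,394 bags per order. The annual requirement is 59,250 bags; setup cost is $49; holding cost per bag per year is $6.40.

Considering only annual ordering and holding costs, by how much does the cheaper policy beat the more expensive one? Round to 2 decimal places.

Annual cost at Q: ordering D·S/Q plus holding Q·H/2.
TC(718) = (59,250/718)×49 + (718/2)×6.4 = $6,341.12
TC(1,394) = (59,250/1,394)×49 + (1,394/2)×6.4 = $6,543.48
|ΔTC| = |$6,341.12 − $6,543.48| = $202.35

$202.35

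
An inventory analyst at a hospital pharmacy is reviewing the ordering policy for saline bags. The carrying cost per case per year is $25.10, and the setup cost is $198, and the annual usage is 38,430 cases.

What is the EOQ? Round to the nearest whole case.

Q* = √(2·D·S / H) = √(2·38,430·198 / 25.1) = √606,306.0 ≈ 778.66

779 cases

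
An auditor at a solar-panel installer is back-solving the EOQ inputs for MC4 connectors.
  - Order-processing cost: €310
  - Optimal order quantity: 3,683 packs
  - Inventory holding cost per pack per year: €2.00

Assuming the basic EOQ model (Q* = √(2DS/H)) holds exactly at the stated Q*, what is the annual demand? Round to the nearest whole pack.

Since Q* = (2DS/H)^½, squaring gives Q*²·H = 2DS.
D = Q²H / (2S) = 3,683² × 2 / (2 × 310) = 43,756.42

43,756 packs per year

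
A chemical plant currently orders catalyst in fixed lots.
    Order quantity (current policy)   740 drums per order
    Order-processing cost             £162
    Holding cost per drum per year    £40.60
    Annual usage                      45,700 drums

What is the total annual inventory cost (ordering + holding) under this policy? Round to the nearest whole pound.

Annual ordering cost = (D/Q)·S = (45,700/740) × 162 = £10,004.59
Annual holding cost  = (Q/2)·H = (740/2) × 40.6 = £15,022.00
Total = £10,004.59 + £15,022.00 = £25,026.59

£25,027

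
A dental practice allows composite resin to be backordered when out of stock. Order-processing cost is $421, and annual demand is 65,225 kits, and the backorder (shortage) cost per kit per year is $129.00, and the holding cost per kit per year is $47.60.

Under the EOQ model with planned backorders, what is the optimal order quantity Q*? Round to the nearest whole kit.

Q* = √(2DS/H) · √((H + b)/b)
   = √(2 × 65,225 × 421 / 47.6) · √((47.6 + 129) / 129)
   = 1,074.137 × 1.1700 ≈ 1,256.78

1,257 kits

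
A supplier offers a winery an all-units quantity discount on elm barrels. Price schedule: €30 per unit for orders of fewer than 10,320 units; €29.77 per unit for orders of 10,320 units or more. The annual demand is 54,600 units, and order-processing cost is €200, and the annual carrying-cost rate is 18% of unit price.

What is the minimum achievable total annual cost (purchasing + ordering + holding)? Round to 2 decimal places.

€1,648,859.83

H₁ = 18%×€30 = €5.4000;  H₂ = 18%×€29.77 = €5.3586
EOQ₁ = √(2×54,600×200/5.4000) = 2,011.08  (< 10,320, feasible at tier 1)
EOQ₂ = √(2×54,600×200/5.3586) = 2,018.83  (< 10,320 → use Q = 10,320 at tier-2 price)
TC(tier 1 (EOQ₁), Q≈2,011.1) = €1,648,859.83
TC(tier 2, Q≈10,320.0) = €1,654,150.52
Minimum at tier 1 (EOQ₁): €1,648,859.83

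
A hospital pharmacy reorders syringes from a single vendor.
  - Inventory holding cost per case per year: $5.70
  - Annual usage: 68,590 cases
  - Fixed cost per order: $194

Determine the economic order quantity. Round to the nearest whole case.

2,161 cases

Optimal lot size Q* = (2 × 68,590 × $194 / $5.7)^½ ≈ 2,160.77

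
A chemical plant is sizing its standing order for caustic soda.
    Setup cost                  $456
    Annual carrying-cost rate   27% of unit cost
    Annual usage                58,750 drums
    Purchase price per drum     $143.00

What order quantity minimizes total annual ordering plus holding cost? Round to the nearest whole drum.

1,178 drums

Carrying cost H = $143 × 27% = $38.6100/drum/yr
Optimal lot size Q* = (2 × 58,750 × $456 / $38.61)^½ ≈ 1,178.02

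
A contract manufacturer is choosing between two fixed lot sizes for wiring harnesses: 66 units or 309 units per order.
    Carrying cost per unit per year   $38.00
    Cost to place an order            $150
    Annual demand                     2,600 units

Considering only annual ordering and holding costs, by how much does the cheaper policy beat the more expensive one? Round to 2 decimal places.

$29.95

For each Q, cost = (D/Q)·S + (Q/2)·H.
TC(66) = (2,600/66)×150 + (66/2)×38 = $7,163.09
TC(309) = (2,600/309)×150 + (309/2)×38 = $7,133.14
Cheaper: Q = 309.  Difference = $29.95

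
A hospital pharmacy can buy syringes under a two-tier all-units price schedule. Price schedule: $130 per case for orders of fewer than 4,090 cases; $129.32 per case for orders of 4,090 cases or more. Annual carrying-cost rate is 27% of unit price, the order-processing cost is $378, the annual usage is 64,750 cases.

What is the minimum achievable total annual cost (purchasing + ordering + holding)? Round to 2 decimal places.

H₁ = 27%×$130 = $35.1000;  H₂ = 27%×$129.32 = $34.9164
EOQ₁ = √(2×64,750×378/35.1000) = 1,180.94  (< 4,090, feasible at tier 1)
EOQ₂ = √(2×64,750×378/34.9164) = 1,184.04  (< 4,090 → use Q = 4,090 at tier-2 price)
TC(tier 1 (EOQ₁), Q≈1,180.9) = $8,458,950.94
TC(tier 2, Q≈4,090.0) = $8,450,858.27
Minimum at tier 2: $8,450,858.27

$8,450,858.27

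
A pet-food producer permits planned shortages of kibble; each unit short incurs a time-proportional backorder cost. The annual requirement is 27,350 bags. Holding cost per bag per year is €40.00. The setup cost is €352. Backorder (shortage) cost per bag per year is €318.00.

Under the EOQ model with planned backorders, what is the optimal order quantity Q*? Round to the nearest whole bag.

736 bags

Q* = √(2DS/H) · √((H + b)/b)
   = √(2 × 27,350 × 352 / 40) · √((40 + 318) / 318)
   = 693.801 × 1.0610 ≈ 736.14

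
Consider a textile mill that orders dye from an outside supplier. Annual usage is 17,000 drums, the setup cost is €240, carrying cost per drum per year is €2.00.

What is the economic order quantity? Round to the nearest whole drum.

2,020 drums

2DS/H = 2·17,000·240/2 = 4,080,000.00
EOQ = √4,080,000.00 ≈ 2,019.90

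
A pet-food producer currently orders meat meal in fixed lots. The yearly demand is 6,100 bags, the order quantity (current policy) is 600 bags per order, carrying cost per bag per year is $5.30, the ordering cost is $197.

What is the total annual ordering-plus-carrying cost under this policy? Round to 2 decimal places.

$3,592.83

Annual ordering cost = (D/Q)·S = (6,100/600) × 197 = $2,002.83
Annual holding cost  = (Q/2)·H = (600/2) × 5.3 = $1,590.00
Total = $2,002.83 + $1,590.00 = $3,592.83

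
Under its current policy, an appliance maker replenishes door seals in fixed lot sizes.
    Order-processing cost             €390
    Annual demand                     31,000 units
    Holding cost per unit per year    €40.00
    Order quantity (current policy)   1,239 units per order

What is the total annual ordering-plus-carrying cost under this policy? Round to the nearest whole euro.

Orders/yr = 31,000/1,239 = 25.020; ordering cost = 25.020 × €390 = €9,757.87
Average inventory = 1,239/2 = 619.5; holding cost = 619.5 × €40 = €24,780.00
Total = €9,757.87 + €24,780.00 = €34,537.87

€34,538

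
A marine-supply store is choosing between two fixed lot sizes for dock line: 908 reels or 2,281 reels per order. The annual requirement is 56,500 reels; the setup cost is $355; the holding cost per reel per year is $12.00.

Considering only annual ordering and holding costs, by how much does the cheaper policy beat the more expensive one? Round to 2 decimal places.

$5,058.47

Annual cost at Q: ordering D·S/Q plus holding Q·H/2.
TC(908) = (56,500/908)×355 + (908/2)×12 = $27,537.76
TC(2,281) = (56,500/2,281)×355 + (2,281/2)×12 = $22,479.29
Lots of 2,281 are cheaper by $5,058.47.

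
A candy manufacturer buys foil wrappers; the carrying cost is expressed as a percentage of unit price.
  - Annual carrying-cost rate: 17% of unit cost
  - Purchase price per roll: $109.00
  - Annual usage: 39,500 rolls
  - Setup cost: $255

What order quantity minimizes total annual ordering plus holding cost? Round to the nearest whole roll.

Holding cost per roll per year: H = 17% × $109 = $18.5300
2DS/H = 2·39,500·255/18.53 = 1,087,155.96
EOQ = √1,087,155.96 ≈ 1,042.67

1,043 rolls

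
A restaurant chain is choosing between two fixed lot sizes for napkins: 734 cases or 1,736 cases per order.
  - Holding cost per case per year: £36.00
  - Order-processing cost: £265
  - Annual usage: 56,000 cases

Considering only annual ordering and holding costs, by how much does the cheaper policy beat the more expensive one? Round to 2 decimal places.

£6,366.40

For each Q, cost = (D/Q)·S + (Q/2)·H.
TC(734) = (56,000/734)×265 + (734/2)×36 = £33,429.98
TC(1,736) = (56,000/1,736)×265 + (1,736/2)×36 = £39,796.39
Cheaper: Q = 734.  Difference = £6,366.40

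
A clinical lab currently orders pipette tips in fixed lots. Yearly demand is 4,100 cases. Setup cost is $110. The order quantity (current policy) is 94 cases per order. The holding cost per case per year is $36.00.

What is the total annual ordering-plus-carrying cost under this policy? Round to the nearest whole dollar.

Orders/yr = 4,100/94 = 43.617; ordering cost = 43.617 × $110 = $4,797.87
Average inventory = 94/2 = 47; holding cost = 47 × $36 = $1,692.00
Total = $4,797.87 + $1,692.00 = $6,489.87

$6,490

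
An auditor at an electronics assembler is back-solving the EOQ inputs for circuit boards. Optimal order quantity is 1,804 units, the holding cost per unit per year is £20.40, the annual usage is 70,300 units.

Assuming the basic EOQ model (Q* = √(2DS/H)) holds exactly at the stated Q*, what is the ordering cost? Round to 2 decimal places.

From Q* = √(2DS/H) ⇒ Q*² = 2DS/H.
S = Q²H / (2D) = 1,804² × 20.4 / (2 × 70,300) = 472.1912

£472.19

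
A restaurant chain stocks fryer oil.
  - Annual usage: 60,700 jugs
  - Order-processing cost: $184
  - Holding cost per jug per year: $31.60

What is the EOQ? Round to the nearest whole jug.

841 jugs

EOQ = √(2DS/H) = √(2 × 60,700 × 184 / 31.6)
    = √(706,886.08) ≈ 840.77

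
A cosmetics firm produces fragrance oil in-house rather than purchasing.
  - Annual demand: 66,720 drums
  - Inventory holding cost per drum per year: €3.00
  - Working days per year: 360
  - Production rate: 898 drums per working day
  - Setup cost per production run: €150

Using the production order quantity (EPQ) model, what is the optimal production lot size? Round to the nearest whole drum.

2,899 drums

Daily demand d = 66,720/360 = 185.333; p = 898; 1 − d/p = 0.79362
EPQ = √(2DS / (H(1 − d/p)))
    = √(2 × 66,720 × 150 / (3 × 0.79362)) ≈ 2,899.50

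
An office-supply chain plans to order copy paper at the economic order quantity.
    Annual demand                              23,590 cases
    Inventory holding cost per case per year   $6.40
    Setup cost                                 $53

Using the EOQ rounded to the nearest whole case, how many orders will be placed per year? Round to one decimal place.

37.7 orders per year

Optimal lot size Q* = (2 × 23,590 × $53 / $6.4)^½ ≈ 625.07 → Q = 625
Orders per year = D/Q = 23,590 / 625 = 37.744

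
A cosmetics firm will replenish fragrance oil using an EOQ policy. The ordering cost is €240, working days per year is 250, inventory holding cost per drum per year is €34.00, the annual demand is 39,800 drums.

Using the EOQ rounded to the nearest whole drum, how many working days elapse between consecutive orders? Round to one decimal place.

EOQ = √(2DS/H) = √(2 × 39,800 × 240 / 34)
    = √(561,882.35) ≈ 749.59 → Q = 750 drums
Cycle time = (working days × Q)/D = (250 × 750) / 39,800 = 4.711 days

4.7 days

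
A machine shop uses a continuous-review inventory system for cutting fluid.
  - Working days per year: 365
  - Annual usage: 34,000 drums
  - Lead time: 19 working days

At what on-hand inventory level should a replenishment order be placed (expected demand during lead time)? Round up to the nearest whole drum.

Daily demand d = 34,000 / 365 = 93.151 drums/day
Demand during lead time = 93.151 × 19 = 1,769.86
Reorder point = 1,769.86 → round up

1,770 drums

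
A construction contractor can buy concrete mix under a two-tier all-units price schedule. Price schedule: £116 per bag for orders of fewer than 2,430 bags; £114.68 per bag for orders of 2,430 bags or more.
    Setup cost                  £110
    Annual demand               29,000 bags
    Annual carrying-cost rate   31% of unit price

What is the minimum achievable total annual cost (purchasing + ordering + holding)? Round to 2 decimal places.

H₁ = 31%×£116 = £35.9600;  H₂ = 31%×£114.68 = £35.5508
EOQ₁ = √(2×29,000×110/35.9600) = 421.21  (< 2,430, feasible at tier 1)
EOQ₂ = √(2×29,000×110/35.5508) = 423.63  (< 2,430 → use Q = 2,430 at tier-2 price)
TC(tier 1 (EOQ₁), Q≈421.2) = £3,379,146.78
TC(tier 2, Q≈2,430.0) = £3,370,226.98
Minimum at tier 2: £3,370,226.98

£3,370,226.98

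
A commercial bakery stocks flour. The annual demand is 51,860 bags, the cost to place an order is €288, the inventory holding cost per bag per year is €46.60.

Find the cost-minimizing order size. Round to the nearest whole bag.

801 bags

Q* = √(2·D·S / H) = √(2·51,860·288 / 46.6) = √641,016.3 ≈ 800.63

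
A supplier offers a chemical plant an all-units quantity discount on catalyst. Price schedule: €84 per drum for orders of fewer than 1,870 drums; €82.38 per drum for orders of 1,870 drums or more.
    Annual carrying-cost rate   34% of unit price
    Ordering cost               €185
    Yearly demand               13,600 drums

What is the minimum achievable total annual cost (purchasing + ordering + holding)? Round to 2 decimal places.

H₁ = 34%×€84 = €28.5600;  H₂ = 34%×€82.38 = €28.0092
EOQ₁ = √(2×13,600×185/28.5600) = 419.75  (< 1,870, feasible at tier 1)
EOQ₂ = √(2×13,600×185/28.0092) = 423.86  (< 1,870 → use Q = 1,870 at tier-2 price)
TC(tier 1 (EOQ₁), Q≈419.8) = €1,154,388.07
TC(tier 2, Q≈1,870.0) = €1,147,902.06
Minimum at tier 2: €1,147,902.06

€1,147,902.06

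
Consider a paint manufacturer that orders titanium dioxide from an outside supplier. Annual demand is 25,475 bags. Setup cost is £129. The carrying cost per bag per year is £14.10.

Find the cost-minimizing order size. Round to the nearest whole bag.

683 bags

EOQ = √(2DS/H) = √(2 × 25,475 × 129 / 14.1)
    = √(466,138.30) ≈ 682.74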